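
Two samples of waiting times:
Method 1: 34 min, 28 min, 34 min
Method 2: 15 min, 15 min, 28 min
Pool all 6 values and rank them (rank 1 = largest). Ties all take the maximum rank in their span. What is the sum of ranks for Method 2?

Sorted (descending): 34, 34, 28, 28, 15, 15
The 2 values of 34 occupy positions 1–2 → each gets rank 2.
The 2 values of 28 occupy positions 3–4 → each gets rank 4.
The 2 values of 15 occupy positions 5–6 → each gets rank 6.
Method 2 values → pooled ranks: 15→6, 15→6, 28→4
Rank sum = 6 + 6 + 4 = 16

16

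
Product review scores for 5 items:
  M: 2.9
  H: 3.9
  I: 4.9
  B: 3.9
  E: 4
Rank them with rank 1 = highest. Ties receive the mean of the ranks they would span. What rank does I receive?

1

Sorted (descending): 4.9, 4, 3.9, 3.9, 2.9
The 2 values of 3.9 occupy positions 3–4 → average rank (3+4)/2 = 3.5.
I has value 4.9 → rank 1.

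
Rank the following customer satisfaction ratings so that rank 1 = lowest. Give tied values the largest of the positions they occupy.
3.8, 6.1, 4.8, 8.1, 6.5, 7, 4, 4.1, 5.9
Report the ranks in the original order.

1, 6, 4, 9, 7, 8, 2, 3, 5

Sorted (ascending): 3.8, 4, 4.1, 4.8, 5.9, 6.1, 6.5, 7, 8.1
No ties — each value takes its position as its rank.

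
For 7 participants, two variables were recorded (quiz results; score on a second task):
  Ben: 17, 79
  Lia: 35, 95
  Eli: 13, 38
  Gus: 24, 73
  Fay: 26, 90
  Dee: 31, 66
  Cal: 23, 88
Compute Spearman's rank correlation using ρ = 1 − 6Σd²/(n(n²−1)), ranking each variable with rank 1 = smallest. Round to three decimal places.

0.536

Ranks of variable 1: 2, 7, 1, 4, 5, 6, 3
Ranks of variable 2: 4, 7, 1, 3, 6, 2, 5
d = r₁ − r₂: -2, 0, 0, 1, -1, 4, -2
d²: 4, 0, 0, 1, 1, 16, 4; Σd² = 26
ρ = 1 − 6·26/(7·48) = 1 − 156/336 = 0.536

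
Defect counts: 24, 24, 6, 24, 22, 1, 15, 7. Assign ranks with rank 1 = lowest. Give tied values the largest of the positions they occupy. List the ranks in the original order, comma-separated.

8, 8, 2, 8, 5, 1, 4, 3

Sorted (ascending): 1, 6, 7, 15, 22, 24, 24, 24
The 3 values of 24 occupy positions 6–8 → each gets rank 8.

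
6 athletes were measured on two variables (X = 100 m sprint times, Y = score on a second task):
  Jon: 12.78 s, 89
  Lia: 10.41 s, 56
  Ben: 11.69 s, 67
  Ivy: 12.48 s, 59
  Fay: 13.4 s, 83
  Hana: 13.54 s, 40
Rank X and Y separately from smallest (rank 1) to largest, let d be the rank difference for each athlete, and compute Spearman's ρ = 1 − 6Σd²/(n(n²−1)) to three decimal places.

Ranks of variable 1: 4, 1, 2, 3, 5, 6
Ranks of variable 2: 6, 2, 4, 3, 5, 1
d = r₁ − r₂: -2, -1, -2, 0, 0, 5
d²: 4, 1, 4, 0, 0, 25; Σd² = 34
ρ = 1 − 6·34/(6·35) = 1 − 204/210 = 0.029

0.029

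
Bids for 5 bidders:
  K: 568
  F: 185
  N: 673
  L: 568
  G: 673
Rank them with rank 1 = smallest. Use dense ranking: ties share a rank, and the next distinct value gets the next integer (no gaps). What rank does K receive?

2

Sorted (ascending): 185, 568, 568, 673, 673
The 2 values of 568 share dense rank 2.
The 2 values of 673 share dense rank 3.
Remaining distinct values take the next consecutive integers.
K has value 568 → rank 2.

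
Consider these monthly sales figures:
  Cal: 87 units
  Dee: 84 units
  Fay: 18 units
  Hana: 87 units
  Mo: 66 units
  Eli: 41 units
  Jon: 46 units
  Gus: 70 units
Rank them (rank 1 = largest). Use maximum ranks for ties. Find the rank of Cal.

Sorted (descending): 87, 87, 84, 70, 66, 46, 41, 18
The 2 values of 87 occupy positions 1–2 → each gets rank 2.
Cal has value 87 units → rank 2.

2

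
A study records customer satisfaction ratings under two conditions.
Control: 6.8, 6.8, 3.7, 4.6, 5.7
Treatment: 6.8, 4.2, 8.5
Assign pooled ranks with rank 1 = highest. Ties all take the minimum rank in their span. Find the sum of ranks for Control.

Sorted (descending): 8.5, 6.8, 6.8, 6.8, 5.7, 4.6, 4.2, 3.7
The 3 values of 6.8 occupy positions 2–4 → each gets rank 2.
Control values → pooled ranks: 6.8→2, 6.8→2, 3.7→8, 4.6→6, 5.7→5
Rank sum = 2 + 2 + 8 + 6 + 5 = 23

23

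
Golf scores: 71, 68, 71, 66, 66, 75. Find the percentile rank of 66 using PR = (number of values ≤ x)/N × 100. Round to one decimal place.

33.3

N = 6.
Strictly below 66: 0. Equal to 66: 2.
PR = 2/6 × 100 = 33.3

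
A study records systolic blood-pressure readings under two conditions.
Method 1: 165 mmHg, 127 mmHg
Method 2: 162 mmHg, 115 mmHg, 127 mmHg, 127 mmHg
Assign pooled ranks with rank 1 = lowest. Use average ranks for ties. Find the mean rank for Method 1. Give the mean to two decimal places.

4.50

Sorted (ascending): 115, 127, 127, 127, 162, 165
The 3 values of 127 occupy positions 2–4 → average rank 3.
Method 1 values → pooled ranks: 165→6, 127→3
Mean rank = (6 + 3) / 2 = 4.50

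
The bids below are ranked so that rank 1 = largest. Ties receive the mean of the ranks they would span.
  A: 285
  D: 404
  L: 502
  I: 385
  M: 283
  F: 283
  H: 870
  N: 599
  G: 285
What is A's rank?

6.5

Sorted (descending): 870, 599, 502, 404, 385, 285, 285, 283, 283
The 2 values of 285 occupy positions 6–7 → average rank (6+7)/2 = 6.5.
The 2 values of 283 occupy positions 8–9 → average rank (8+9)/2 = 8.5.
A has value 285 → rank 6.5.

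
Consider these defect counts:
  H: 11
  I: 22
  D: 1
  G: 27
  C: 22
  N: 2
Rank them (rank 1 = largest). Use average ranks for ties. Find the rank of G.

Sorted (descending): 27, 22, 22, 11, 2, 1
The 2 values of 22 occupy positions 2–3 → average rank (2+3)/2 = 2.5.
G has value 27 → rank 1.

1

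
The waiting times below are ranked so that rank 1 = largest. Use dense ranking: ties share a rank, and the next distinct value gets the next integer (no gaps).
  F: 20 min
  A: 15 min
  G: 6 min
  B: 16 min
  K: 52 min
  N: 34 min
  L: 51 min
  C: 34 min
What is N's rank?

3

Sorted (descending): 52, 51, 34, 34, 20, 16, 15, 6
The 2 values of 34 share dense rank 3.
Remaining distinct values take the next consecutive integers.
N has value 34 min → rank 3.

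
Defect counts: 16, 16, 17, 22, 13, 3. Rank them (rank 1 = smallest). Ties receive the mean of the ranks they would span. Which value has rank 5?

17

Sorted (ascending): 3, 13, 16, 16, 17, 22
The 2 values of 16 occupy positions 3–4 → average rank (3+4)/2 = 3.5.
Rank 5 → value 17.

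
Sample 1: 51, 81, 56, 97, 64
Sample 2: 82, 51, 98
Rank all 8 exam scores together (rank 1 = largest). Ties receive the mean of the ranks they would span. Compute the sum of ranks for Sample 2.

Sorted (descending): 98, 97, 82, 81, 64, 56, 51, 51
The 2 values of 51 occupy positions 7–8 → average rank (7+8)/2 = 7.5.
Sample 2 values → pooled ranks: 82→3, 51→7.5, 98→1
Rank sum = 3 + 7.5 + 1 = 11.5

11.5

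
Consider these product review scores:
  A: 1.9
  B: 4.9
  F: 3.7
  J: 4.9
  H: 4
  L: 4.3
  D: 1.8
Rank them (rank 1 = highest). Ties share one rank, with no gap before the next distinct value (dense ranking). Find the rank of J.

Sorted (descending): 4.9, 4.9, 4.3, 4, 3.7, 1.9, 1.8
The 2 values of 4.9 share dense rank 1.
Remaining distinct values take the next consecutive integers.
J has value 4.9 → rank 1.

1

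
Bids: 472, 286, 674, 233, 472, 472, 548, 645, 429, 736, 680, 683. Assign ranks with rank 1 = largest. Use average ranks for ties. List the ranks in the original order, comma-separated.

Sorted (descending): 736, 683, 680, 674, 645, 548, 472, 472, 472, 429, 286, 233
The 3 values of 472 occupy positions 7–9 → average rank 8.

8, 11, 4, 12, 8, 8, 6, 5, 10, 1, 3, 2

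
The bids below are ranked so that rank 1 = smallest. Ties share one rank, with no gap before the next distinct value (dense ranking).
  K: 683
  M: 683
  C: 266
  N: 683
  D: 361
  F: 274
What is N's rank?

Sorted (ascending): 266, 274, 361, 683, 683, 683
The 3 values of 683 share dense rank 4.
Remaining distinct values take the next consecutive integers.
N has value 683 → rank 4.

4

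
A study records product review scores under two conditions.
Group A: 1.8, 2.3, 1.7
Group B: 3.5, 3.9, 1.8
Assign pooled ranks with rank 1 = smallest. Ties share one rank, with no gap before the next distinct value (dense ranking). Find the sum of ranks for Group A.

Sorted (ascending): 1.7, 1.8, 1.8, 2.3, 3.5, 3.9
The 2 values of 1.8 share dense rank 2.
Remaining distinct values take the next consecutive integers.
Group A values → pooled ranks: 1.8→2, 2.3→3, 1.7→1
Rank sum = 2 + 3 + 1 = 6

6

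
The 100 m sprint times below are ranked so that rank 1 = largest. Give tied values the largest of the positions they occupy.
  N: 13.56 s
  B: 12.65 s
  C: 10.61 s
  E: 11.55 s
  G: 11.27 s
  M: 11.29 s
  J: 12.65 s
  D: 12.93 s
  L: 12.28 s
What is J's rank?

4

Sorted (descending): 13.56, 12.93, 12.65, 12.65, 12.28, 11.55, 11.29, 11.27, 10.61
The 2 values of 12.65 occupy positions 3–4 → each gets rank 4.
J has value 12.65 s → rank 4.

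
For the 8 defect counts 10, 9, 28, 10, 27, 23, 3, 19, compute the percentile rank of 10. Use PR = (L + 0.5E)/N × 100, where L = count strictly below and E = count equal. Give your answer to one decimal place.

37.5

N = 8.
Strictly below 10: 2. Equal to 10: 2.
PR = (2 + 0.5·2)/8 × 100 = 37.5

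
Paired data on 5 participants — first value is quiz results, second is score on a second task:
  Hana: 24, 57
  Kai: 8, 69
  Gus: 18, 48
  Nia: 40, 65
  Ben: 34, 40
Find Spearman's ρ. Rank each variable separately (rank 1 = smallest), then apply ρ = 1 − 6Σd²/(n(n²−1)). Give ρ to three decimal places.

-0.300

Ranks of variable 1: 3, 1, 2, 5, 4
Ranks of variable 2: 3, 5, 2, 4, 1
d = r₁ − r₂: 0, -4, 0, 1, 3
d²: 0, 16, 0, 1, 9; Σd² = 26
ρ = 1 − 6·26/(5·24) = 1 − 156/120 = -0.300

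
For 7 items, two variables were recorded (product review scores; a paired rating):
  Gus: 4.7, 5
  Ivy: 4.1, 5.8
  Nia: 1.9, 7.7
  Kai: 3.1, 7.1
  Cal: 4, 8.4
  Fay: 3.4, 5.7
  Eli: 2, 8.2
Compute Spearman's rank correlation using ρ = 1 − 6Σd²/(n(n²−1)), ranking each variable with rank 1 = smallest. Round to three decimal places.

-0.536

Ranks of variable 1: 7, 6, 1, 3, 5, 4, 2
Ranks of variable 2: 1, 3, 5, 4, 7, 2, 6
d = r₁ − r₂: 6, 3, -4, -1, -2, 2, -4
d²: 36, 9, 16, 1, 4, 4, 16; Σd² = 86
ρ = 1 − 6·86/(7·48) = 1 − 516/336 = -0.536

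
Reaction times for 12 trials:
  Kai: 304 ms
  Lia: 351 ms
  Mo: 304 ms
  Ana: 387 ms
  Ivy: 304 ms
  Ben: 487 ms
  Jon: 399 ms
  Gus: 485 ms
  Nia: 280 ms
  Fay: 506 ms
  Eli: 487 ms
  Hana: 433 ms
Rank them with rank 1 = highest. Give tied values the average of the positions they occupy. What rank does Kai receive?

10

Sorted (descending): 506, 487, 487, 485, 433, 399, 387, 351, 304, 304, 304, 280
The 2 values of 487 occupy positions 2–3 → average rank (2+3)/2 = 2.5.
The 3 values of 304 occupy positions 9–11 → average rank 10.
Kai has value 304 ms → rank 10.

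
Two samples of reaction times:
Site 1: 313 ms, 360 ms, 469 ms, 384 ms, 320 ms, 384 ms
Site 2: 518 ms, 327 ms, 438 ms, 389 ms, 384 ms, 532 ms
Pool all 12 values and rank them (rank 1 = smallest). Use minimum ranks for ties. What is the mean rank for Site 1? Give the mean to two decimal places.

Sorted (ascending): 313, 320, 327, 360, 384, 384, 384, 389, 438, 469, 518, 532
The 3 values of 384 occupy positions 5–7 → each gets rank 5.
Site 1 values → pooled ranks: 313→1, 360→4, 469→10, 384→5, 320→2, 384→5
Mean rank = (1 + 4 + 10 + 5 + 2 + 5) / 6 = 4.50

4.50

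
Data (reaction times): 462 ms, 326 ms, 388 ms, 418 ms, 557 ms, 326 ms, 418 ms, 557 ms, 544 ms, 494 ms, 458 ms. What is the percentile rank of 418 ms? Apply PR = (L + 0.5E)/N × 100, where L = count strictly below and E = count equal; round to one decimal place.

N = 11.
Strictly below 418: 3. Equal to 418: 2.
PR = (3 + 0.5·2)/11 × 100 = 36.4

36.4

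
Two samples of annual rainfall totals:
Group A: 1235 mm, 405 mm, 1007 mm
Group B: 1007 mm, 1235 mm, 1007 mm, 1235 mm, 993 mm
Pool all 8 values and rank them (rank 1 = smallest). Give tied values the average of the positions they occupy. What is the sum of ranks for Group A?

Sorted (ascending): 405, 993, 1007, 1007, 1007, 1235, 1235, 1235
The 3 values of 1007 occupy positions 3–5 → average rank 4.
The 3 values of 1235 occupy positions 6–8 → average rank 7.
Group A values → pooled ranks: 1235→7, 405→1, 1007→4
Rank sum = 7 + 1 + 4 = 12

12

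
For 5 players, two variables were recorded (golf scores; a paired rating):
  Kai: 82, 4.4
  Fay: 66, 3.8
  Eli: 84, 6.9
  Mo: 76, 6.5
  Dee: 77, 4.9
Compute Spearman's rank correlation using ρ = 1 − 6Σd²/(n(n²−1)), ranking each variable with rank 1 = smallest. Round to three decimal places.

0.600

Ranks of variable 1: 4, 1, 5, 2, 3
Ranks of variable 2: 2, 1, 5, 4, 3
d = r₁ − r₂: 2, 0, 0, -2, 0
d²: 4, 0, 0, 4, 0; Σd² = 8
ρ = 1 − 6·8/(5·24) = 1 − 48/120 = 0.600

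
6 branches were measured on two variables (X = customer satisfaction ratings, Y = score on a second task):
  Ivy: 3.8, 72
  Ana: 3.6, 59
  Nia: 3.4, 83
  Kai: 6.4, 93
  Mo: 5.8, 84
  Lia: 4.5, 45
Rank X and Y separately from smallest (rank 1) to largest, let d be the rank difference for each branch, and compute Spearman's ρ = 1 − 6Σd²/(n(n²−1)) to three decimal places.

Ranks of variable 1: 3, 2, 1, 6, 5, 4
Ranks of variable 2: 3, 2, 4, 6, 5, 1
d = r₁ − r₂: 0, 0, -3, 0, 0, 3
d²: 0, 0, 9, 0, 0, 9; Σd² = 18
ρ = 1 − 6·18/(6·35) = 1 − 108/210 = 0.486

0.486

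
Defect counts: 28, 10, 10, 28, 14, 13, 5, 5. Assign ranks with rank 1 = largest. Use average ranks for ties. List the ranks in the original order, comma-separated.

1.5, 5.5, 5.5, 1.5, 3, 4, 7.5, 7.5

Sorted (descending): 28, 28, 14, 13, 10, 10, 5, 5
The 2 values of 28 occupy positions 1–2 → average rank (1+2)/2 = 1.5.
The 2 values of 10 occupy positions 5–6 → average rank (5+6)/2 = 5.5.
The 2 values of 5 occupy positions 7–8 → average rank (7+8)/2 = 7.5.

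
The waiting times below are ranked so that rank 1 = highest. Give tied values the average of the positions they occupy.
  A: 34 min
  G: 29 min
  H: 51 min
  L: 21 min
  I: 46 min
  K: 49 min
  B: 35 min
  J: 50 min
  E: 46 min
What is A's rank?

7

Sorted (descending): 51, 50, 49, 46, 46, 35, 34, 29, 21
The 2 values of 46 occupy positions 4–5 → average rank (4+5)/2 = 4.5.
A has value 34 min → rank 7.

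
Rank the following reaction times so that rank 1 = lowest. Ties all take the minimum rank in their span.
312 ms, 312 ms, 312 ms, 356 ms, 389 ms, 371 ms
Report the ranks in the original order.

1, 1, 1, 4, 6, 5

Sorted (ascending): 312, 312, 312, 356, 371, 389
The 3 values of 312 occupy positions 1–3 → each gets rank 1.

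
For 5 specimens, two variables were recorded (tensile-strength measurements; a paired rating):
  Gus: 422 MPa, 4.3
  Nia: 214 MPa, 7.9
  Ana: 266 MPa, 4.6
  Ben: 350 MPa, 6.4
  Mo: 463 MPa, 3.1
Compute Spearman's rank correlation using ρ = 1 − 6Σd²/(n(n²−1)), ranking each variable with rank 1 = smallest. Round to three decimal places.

-0.900

Ranks of variable 1: 4, 1, 2, 3, 5
Ranks of variable 2: 2, 5, 3, 4, 1
d = r₁ − r₂: 2, -4, -1, -1, 4
d²: 4, 16, 1, 1, 16; Σd² = 38
ρ = 1 − 6·38/(5·24) = 1 − 228/120 = -0.900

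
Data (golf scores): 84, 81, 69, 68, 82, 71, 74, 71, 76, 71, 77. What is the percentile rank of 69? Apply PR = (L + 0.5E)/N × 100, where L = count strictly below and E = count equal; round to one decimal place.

13.6

N = 11.
Strictly below 69: 1. Equal to 69: 1.
PR = (1 + 0.5·1)/11 × 100 = 13.6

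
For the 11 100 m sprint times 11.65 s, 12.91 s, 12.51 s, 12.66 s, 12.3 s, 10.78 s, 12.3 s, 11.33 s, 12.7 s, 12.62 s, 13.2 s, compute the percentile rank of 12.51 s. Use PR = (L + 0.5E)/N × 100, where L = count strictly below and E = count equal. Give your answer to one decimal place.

50.0

N = 11.
Strictly below 12.51: 5. Equal to 12.51: 1.
PR = (5 + 0.5·1)/11 × 100 = 50.0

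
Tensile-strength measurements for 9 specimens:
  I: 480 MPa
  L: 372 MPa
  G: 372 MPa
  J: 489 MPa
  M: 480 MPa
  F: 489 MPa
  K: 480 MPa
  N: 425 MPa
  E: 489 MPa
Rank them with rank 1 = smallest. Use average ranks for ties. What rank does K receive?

Sorted (ascending): 372, 372, 425, 480, 480, 480, 489, 489, 489
The 2 values of 372 occupy positions 1–2 → average rank (1+2)/2 = 1.5.
The 3 values of 480 occupy positions 4–6 → average rank 5.
The 3 values of 489 occupy positions 7–9 → average rank 8.
K has value 480 MPa → rank 5.

5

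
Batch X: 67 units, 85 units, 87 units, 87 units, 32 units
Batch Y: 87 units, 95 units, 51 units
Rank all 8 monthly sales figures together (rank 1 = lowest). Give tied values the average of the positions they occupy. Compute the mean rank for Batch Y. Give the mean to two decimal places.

5.33

Sorted (ascending): 32, 51, 67, 85, 87, 87, 87, 95
The 3 values of 87 occupy positions 5–7 → average rank 6.
Batch Y values → pooled ranks: 87→6, 95→8, 51→2
Mean rank = (6 + 8 + 2) / 3 = 5.33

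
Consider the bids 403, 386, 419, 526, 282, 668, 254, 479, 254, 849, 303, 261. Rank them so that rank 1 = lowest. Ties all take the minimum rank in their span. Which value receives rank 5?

Sorted (ascending): 254, 254, 261, 282, 303, 386, 403, 419, 479, 526, 668, 849
The 2 values of 254 occupy positions 1–2 → each gets rank 1.
Rank 5 → value 303.

303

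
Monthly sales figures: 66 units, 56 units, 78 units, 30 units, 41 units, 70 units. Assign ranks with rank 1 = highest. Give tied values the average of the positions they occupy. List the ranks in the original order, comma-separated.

3, 4, 1, 6, 5, 2

Sorted (descending): 78, 70, 66, 56, 41, 30
No ties — each value takes its position as its rank.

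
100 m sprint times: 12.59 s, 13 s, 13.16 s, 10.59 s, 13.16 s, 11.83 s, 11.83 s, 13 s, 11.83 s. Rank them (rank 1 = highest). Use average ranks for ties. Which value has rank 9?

10.59

Sorted (descending): 13.16, 13.16, 13, 13, 12.59, 11.83, 11.83, 11.83, 10.59
The 2 values of 13.16 occupy positions 1–2 → average rank (1+2)/2 = 1.5.
The 2 values of 13 occupy positions 3–4 → average rank (3+4)/2 = 3.5.
The 3 values of 11.83 occupy positions 6–8 → average rank 7.
Rank 9 → value 10.59.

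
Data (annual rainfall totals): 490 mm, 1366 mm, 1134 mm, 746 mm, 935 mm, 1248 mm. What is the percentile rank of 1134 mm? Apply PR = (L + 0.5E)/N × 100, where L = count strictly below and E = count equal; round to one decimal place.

N = 6.
Strictly below 1134: 3. Equal to 1134: 1.
PR = (3 + 0.5·1)/6 × 100 = 58.3

58.3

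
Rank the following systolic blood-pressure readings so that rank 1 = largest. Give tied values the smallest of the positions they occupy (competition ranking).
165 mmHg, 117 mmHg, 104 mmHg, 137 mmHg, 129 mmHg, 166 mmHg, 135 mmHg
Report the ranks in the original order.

2, 6, 7, 3, 5, 1, 4

Sorted (descending): 166, 165, 137, 135, 129, 117, 104
No ties — each value takes its position as its rank.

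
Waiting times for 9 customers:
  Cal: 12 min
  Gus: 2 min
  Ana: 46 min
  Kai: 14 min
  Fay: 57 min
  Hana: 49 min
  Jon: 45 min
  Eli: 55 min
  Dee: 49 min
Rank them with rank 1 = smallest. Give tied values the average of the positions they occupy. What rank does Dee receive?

Sorted (ascending): 2, 12, 14, 45, 46, 49, 49, 55, 57
The 2 values of 49 occupy positions 6–7 → average rank (6+7)/2 = 6.5.
Dee has value 49 min → rank 6.5.

6.5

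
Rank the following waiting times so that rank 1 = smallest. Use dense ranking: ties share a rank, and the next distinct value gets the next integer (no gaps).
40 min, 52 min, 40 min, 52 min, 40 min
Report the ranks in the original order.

1, 2, 1, 2, 1

Sorted (ascending): 40, 40, 40, 52, 52
The 3 values of 40 share dense rank 1.
The 2 values of 52 share dense rank 2.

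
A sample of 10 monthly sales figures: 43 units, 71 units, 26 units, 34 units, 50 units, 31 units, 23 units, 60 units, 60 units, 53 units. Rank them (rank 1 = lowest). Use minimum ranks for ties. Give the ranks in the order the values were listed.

5, 10, 2, 4, 6, 3, 1, 8, 8, 7

Sorted (ascending): 23, 26, 31, 34, 43, 50, 53, 60, 60, 71
The 2 values of 60 occupy positions 8–9 → each gets rank 8.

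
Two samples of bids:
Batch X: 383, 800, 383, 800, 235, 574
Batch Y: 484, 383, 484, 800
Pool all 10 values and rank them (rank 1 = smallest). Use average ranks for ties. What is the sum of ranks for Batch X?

Sorted (ascending): 235, 383, 383, 383, 484, 484, 574, 800, 800, 800
The 3 values of 383 occupy positions 2–4 → average rank 3.
The 2 values of 484 occupy positions 5–6 → average rank (5+6)/2 = 5.5.
The 3 values of 800 occupy positions 8–10 → average rank 9.
Batch X values → pooled ranks: 383→3, 800→9, 383→3, 800→9, 235→1, 574→7
Rank sum = 3 + 9 + 3 + 9 + 1 + 7 = 32

32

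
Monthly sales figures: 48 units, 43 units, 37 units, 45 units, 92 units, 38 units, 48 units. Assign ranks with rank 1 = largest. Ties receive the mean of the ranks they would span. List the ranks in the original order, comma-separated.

2.5, 5, 7, 4, 1, 6, 2.5

Sorted (descending): 92, 48, 48, 45, 43, 38, 37
The 2 values of 48 occupy positions 2–3 → average rank (2+3)/2 = 2.5.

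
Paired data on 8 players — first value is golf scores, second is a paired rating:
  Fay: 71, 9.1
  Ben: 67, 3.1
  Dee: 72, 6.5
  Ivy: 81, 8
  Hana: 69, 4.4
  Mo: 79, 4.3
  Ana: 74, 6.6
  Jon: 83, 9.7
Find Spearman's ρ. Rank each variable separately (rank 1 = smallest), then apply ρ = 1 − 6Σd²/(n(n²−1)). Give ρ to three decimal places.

0.595

Ranks of variable 1: 3, 1, 4, 7, 2, 6, 5, 8
Ranks of variable 2: 7, 1, 4, 6, 3, 2, 5, 8
d = r₁ − r₂: -4, 0, 0, 1, -1, 4, 0, 0
d²: 16, 0, 0, 1, 1, 16, 0, 0; Σd² = 34
ρ = 1 − 6·34/(8·63) = 1 − 204/504 = 0.595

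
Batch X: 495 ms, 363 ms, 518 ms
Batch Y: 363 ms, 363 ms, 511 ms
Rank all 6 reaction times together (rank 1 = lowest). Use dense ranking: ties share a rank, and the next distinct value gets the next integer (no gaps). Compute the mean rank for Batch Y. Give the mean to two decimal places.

Sorted (ascending): 363, 363, 363, 495, 511, 518
The 3 values of 363 share dense rank 1.
Remaining distinct values take the next consecutive integers.
Batch Y values → pooled ranks: 363→1, 363→1, 511→3
Mean rank = (1 + 1 + 3) / 3 = 1.67

1.67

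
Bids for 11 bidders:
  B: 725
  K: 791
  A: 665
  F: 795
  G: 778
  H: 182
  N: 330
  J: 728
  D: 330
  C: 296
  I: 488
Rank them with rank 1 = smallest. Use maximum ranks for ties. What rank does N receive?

Sorted (ascending): 182, 296, 330, 330, 488, 665, 725, 728, 778, 791, 795
The 2 values of 330 occupy positions 3–4 → each gets rank 4.
N has value 330 → rank 4.

4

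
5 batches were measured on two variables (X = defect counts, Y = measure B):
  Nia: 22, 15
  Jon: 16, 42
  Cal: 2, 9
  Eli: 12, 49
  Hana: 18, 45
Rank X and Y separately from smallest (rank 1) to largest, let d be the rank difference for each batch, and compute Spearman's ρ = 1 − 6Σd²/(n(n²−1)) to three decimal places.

0.100

Ranks of variable 1: 5, 3, 1, 2, 4
Ranks of variable 2: 2, 3, 1, 5, 4
d = r₁ − r₂: 3, 0, 0, -3, 0
d²: 9, 0, 0, 9, 0; Σd² = 18
ρ = 1 − 6·18/(5·24) = 1 − 108/120 = 0.100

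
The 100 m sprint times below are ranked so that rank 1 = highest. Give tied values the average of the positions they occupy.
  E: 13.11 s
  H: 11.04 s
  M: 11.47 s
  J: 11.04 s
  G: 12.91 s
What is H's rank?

4.5

Sorted (descending): 13.11, 12.91, 11.47, 11.04, 11.04
The 2 values of 11.04 occupy positions 4–5 → average rank (4+5)/2 = 4.5.
H has value 11.04 s → rank 4.5.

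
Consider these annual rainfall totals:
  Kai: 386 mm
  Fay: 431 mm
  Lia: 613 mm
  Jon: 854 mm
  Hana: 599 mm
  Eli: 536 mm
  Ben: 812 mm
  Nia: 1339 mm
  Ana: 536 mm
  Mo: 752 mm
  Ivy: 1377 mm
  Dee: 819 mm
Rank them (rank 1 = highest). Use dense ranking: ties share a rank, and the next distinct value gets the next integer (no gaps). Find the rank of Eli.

9

Sorted (descending): 1377, 1339, 854, 819, 812, 752, 613, 599, 536, 536, 431, 386
The 2 values of 536 share dense rank 9.
Remaining distinct values take the next consecutive integers.
Eli has value 536 mm → rank 9.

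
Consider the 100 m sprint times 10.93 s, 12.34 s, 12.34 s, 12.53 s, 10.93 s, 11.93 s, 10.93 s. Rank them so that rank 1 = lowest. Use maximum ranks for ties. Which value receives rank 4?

Sorted (ascending): 10.93, 10.93, 10.93, 11.93, 12.34, 12.34, 12.53
The 3 values of 10.93 occupy positions 1–3 → each gets rank 3.
The 2 values of 12.34 occupy positions 5–6 → each gets rank 6.
Rank 4 → value 11.93.

11.93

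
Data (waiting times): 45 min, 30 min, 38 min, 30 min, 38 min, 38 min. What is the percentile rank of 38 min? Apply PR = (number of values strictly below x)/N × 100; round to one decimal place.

33.3

N = 6.
Strictly below 38: 2. Equal to 38: 3.
PR = 2/6 × 100 = 33.3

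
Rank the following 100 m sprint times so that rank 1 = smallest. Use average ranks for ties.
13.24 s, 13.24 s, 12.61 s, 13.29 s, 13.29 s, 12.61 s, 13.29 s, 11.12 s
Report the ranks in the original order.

Sorted (ascending): 11.12, 12.61, 12.61, 13.24, 13.24, 13.29, 13.29, 13.29
The 2 values of 12.61 occupy positions 2–3 → average rank (2+3)/2 = 2.5.
The 2 values of 13.24 occupy positions 4–5 → average rank (4+5)/2 = 4.5.
The 3 values of 13.29 occupy positions 6–8 → average rank 7.

4.5, 4.5, 2.5, 7, 7, 2.5, 7, 1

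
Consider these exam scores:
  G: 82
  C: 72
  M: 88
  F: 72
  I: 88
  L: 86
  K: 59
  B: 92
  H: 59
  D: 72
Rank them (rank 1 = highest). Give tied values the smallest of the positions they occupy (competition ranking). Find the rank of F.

6

Sorted (descending): 92, 88, 88, 86, 82, 72, 72, 72, 59, 59
The 2 values of 88 occupy positions 2–3 → each gets rank 2.
The 3 values of 72 occupy positions 6–8 → each gets rank 6.
The 2 values of 59 occupy positions 9–10 → each gets rank 9.
F has value 72 → rank 6.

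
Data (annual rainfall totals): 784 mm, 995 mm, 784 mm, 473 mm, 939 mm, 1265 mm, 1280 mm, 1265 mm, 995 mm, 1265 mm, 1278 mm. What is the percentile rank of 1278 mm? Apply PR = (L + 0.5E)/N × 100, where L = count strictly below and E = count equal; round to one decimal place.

86.4

N = 11.
Strictly below 1278: 9. Equal to 1278: 1.
PR = (9 + 0.5·1)/11 × 100 = 86.4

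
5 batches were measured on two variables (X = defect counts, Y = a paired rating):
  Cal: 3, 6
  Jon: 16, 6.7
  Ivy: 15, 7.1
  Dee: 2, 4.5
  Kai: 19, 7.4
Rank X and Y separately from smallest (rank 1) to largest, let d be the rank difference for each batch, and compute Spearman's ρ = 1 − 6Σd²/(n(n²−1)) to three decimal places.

0.900

Ranks of variable 1: 2, 4, 3, 1, 5
Ranks of variable 2: 2, 3, 4, 1, 5
d = r₁ − r₂: 0, 1, -1, 0, 0
d²: 0, 1, 1, 0, 0; Σd² = 2
ρ = 1 − 6·2/(5·24) = 1 − 12/120 = 0.900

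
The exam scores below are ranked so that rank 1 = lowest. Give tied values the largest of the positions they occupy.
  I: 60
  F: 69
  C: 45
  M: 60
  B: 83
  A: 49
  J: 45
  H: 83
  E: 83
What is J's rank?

Sorted (ascending): 45, 45, 49, 60, 60, 69, 83, 83, 83
The 2 values of 45 occupy positions 1–2 → each gets rank 2.
The 2 values of 60 occupy positions 4–5 → each gets rank 5.
The 3 values of 83 occupy positions 7–9 → each gets rank 9.
J has value 45 → rank 2.

2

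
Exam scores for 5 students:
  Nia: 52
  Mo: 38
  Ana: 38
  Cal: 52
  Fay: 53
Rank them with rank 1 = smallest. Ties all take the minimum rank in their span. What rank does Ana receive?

Sorted (ascending): 38, 38, 52, 52, 53
The 2 values of 38 occupy positions 1–2 → each gets rank 1.
The 2 values of 52 occupy positions 3–4 → each gets rank 3.
Ana has value 38 → rank 1.

1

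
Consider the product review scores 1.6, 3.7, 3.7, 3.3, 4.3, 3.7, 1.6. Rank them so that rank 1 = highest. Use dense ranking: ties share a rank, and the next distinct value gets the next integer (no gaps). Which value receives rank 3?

Sorted (descending): 4.3, 3.7, 3.7, 3.7, 3.3, 1.6, 1.6
The 3 values of 3.7 share dense rank 2.
The 2 values of 1.6 share dense rank 4.
Remaining distinct values take the next consecutive integers.
Rank 3 → value 3.3.

3.3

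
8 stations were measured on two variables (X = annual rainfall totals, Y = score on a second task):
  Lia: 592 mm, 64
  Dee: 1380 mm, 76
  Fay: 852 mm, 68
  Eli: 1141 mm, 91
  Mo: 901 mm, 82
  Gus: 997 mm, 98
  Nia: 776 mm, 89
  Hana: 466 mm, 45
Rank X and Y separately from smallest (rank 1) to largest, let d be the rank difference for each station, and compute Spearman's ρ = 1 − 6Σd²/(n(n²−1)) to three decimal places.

Ranks of variable 1: 2, 8, 4, 7, 5, 6, 3, 1
Ranks of variable 2: 2, 4, 3, 7, 5, 8, 6, 1
d = r₁ − r₂: 0, 4, 1, 0, 0, -2, -3, 0
d²: 0, 16, 1, 0, 0, 4, 9, 0; Σd² = 30
ρ = 1 − 6·30/(8·63) = 1 − 180/504 = 0.643

0.643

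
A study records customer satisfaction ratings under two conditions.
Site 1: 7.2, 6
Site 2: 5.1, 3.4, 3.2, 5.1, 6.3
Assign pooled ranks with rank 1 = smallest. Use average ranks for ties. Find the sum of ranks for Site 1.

12

Sorted (ascending): 3.2, 3.4, 5.1, 5.1, 6, 6.3, 7.2
The 2 values of 5.1 occupy positions 3–4 → average rank (3+4)/2 = 3.5.
Site 1 values → pooled ranks: 7.2→7, 6→5
Rank sum = 7 + 5 = 12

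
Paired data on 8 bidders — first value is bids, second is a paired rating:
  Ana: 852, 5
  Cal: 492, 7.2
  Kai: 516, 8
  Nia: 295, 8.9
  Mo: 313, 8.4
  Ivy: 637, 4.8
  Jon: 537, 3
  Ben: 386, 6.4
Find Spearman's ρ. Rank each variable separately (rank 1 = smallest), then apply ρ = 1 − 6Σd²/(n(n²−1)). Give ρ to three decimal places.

Ranks of variable 1: 8, 4, 5, 1, 2, 7, 6, 3
Ranks of variable 2: 3, 5, 6, 8, 7, 2, 1, 4
d = r₁ − r₂: 5, -1, -1, -7, -5, 5, 5, -1
d²: 25, 1, 1, 49, 25, 25, 25, 1; Σd² = 152
ρ = 1 − 6·152/(8·63) = 1 − 912/504 = -0.810

-0.810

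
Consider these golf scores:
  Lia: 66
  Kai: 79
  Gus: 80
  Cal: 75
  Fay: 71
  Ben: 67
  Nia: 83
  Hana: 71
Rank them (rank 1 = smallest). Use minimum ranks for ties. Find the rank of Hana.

3

Sorted (ascending): 66, 67, 71, 71, 75, 79, 80, 83
The 2 values of 71 occupy positions 3–4 → each gets rank 3.
Hana has value 71 → rank 3.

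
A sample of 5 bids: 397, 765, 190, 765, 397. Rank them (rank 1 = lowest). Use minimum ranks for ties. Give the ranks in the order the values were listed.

Sorted (ascending): 190, 397, 397, 765, 765
The 2 values of 397 occupy positions 2–3 → each gets rank 2.
The 2 values of 765 occupy positions 4–5 → each gets rank 4.

2, 4, 1, 4, 2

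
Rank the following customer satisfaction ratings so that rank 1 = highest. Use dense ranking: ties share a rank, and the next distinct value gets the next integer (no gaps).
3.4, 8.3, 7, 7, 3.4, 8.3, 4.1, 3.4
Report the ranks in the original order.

4, 1, 2, 2, 4, 1, 3, 4

Sorted (descending): 8.3, 8.3, 7, 7, 4.1, 3.4, 3.4, 3.4
The 2 values of 8.3 share dense rank 1.
The 2 values of 7 share dense rank 2.
The 3 values of 3.4 share dense rank 4.
Remaining distinct values take the next consecutive integers.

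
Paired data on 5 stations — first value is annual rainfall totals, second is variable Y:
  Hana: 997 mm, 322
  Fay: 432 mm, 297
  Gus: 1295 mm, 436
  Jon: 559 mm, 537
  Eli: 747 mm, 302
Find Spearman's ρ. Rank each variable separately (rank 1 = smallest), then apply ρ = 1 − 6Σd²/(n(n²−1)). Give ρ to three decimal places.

Ranks of variable 1: 4, 1, 5, 2, 3
Ranks of variable 2: 3, 1, 4, 5, 2
d = r₁ − r₂: 1, 0, 1, -3, 1
d²: 1, 0, 1, 9, 1; Σd² = 12
ρ = 1 − 6·12/(5·24) = 1 − 72/120 = 0.400

0.400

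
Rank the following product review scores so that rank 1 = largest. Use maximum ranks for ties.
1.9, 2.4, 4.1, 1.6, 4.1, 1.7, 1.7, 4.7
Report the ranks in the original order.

Sorted (descending): 4.7, 4.1, 4.1, 2.4, 1.9, 1.7, 1.7, 1.6
The 2 values of 4.1 occupy positions 2–3 → each gets rank 3.
The 2 values of 1.7 occupy positions 6–7 → each gets rank 7.

5, 4, 3, 8, 3, 7, 7, 1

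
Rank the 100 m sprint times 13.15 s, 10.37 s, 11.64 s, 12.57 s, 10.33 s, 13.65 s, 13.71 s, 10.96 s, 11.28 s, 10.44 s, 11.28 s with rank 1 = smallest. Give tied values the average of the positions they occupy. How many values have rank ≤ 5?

Sorted (ascending): 10.33, 10.37, 10.44, 10.96, 11.28, 11.28, 11.64, 12.57, 13.15, 13.65, 13.71
The 2 values of 11.28 occupy positions 5–6 → average rank (5+6)/2 = 5.5.
Ranks ≤ 5: {1, 2, 3, 4} → 4 values.

4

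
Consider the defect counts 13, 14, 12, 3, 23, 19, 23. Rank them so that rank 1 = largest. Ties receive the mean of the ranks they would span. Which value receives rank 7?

3

Sorted (descending): 23, 23, 19, 14, 13, 12, 3
The 2 values of 23 occupy positions 1–2 → average rank (1+2)/2 = 1.5.
Rank 7 → value 3.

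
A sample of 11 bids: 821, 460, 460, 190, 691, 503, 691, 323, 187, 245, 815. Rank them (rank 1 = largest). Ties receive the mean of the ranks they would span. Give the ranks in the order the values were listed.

Sorted (descending): 821, 815, 691, 691, 503, 460, 460, 323, 245, 190, 187
The 2 values of 691 occupy positions 3–4 → average rank (3+4)/2 = 3.5.
The 2 values of 460 occupy positions 6–7 → average rank (6+7)/2 = 6.5.

1, 6.5, 6.5, 10, 3.5, 5, 3.5, 8, 11, 9, 2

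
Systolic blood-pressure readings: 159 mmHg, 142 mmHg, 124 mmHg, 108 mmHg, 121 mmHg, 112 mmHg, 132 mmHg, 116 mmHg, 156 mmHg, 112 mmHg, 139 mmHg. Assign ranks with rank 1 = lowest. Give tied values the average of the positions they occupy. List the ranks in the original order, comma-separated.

Sorted (ascending): 108, 112, 112, 116, 121, 124, 132, 139, 142, 156, 159
The 2 values of 112 occupy positions 2–3 → average rank (2+3)/2 = 2.5.

11, 9, 6, 1, 5, 2.5, 7, 4, 10, 2.5, 8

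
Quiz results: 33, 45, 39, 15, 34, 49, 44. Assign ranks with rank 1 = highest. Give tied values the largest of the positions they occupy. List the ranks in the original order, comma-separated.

6, 2, 4, 7, 5, 1, 3

Sorted (descending): 49, 45, 44, 39, 34, 33, 15
No ties — each value takes its position as its rank.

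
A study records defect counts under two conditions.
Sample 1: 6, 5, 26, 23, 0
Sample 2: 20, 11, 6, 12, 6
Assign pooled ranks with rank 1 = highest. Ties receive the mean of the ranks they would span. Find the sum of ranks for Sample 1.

Sorted (descending): 26, 23, 20, 12, 11, 6, 6, 6, 5, 0
The 3 values of 6 occupy positions 6–8 → average rank 7.
Sample 1 values → pooled ranks: 6→7, 5→9, 26→1, 23→2, 0→10
Rank sum = 7 + 9 + 1 + 2 + 10 = 29

29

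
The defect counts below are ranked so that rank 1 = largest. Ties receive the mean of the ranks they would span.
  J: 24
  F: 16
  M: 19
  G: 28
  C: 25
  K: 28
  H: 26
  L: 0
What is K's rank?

1.5

Sorted (descending): 28, 28, 26, 25, 24, 19, 16, 0
The 2 values of 28 occupy positions 1–2 → average rank (1+2)/2 = 1.5.
K has value 28 → rank 1.5.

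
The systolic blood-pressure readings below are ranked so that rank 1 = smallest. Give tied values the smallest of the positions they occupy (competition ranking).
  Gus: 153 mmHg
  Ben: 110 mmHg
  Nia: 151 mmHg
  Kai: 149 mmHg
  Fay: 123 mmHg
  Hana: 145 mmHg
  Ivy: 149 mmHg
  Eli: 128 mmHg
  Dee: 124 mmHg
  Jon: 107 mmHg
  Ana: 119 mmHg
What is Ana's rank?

Sorted (ascending): 107, 110, 119, 123, 124, 128, 145, 149, 149, 151, 153
The 2 values of 149 occupy positions 8–9 → each gets rank 8.
Ana has value 119 mmHg → rank 3.

3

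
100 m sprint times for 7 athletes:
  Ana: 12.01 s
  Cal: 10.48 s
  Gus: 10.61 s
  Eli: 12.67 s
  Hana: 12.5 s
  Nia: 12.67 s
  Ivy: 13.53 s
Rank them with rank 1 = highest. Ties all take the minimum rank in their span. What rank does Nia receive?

Sorted (descending): 13.53, 12.67, 12.67, 12.5, 12.01, 10.61, 10.48
The 2 values of 12.67 occupy positions 2–3 → each gets rank 2.
Nia has value 12.67 s → rank 2.

2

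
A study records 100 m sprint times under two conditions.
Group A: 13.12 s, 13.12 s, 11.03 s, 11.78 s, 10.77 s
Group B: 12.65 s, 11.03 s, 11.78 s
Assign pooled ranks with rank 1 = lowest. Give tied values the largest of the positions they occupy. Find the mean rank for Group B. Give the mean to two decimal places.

4.67

Sorted (ascending): 10.77, 11.03, 11.03, 11.78, 11.78, 12.65, 13.12, 13.12
The 2 values of 11.03 occupy positions 2–3 → each gets rank 3.
The 2 values of 11.78 occupy positions 4–5 → each gets rank 5.
The 2 values of 13.12 occupy positions 7–8 → each gets rank 8.
Group B values → pooled ranks: 12.65→6, 11.03→3, 11.78→5
Mean rank = (6 + 3 + 5) / 3 = 4.67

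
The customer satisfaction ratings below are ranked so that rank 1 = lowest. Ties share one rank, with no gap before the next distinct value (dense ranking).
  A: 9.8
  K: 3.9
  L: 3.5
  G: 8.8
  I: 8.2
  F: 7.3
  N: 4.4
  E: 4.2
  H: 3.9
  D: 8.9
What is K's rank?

Sorted (ascending): 3.5, 3.9, 3.9, 4.2, 4.4, 7.3, 8.2, 8.8, 8.9, 9.8
The 2 values of 3.9 share dense rank 2.
Remaining distinct values take the next consecutive integers.
K has value 3.9 → rank 2.

2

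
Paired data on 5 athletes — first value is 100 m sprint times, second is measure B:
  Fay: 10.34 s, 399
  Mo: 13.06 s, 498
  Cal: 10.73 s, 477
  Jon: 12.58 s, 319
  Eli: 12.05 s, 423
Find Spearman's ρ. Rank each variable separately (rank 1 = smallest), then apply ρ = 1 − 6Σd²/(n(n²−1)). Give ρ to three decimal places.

0.300

Ranks of variable 1: 1, 5, 2, 4, 3
Ranks of variable 2: 2, 5, 4, 1, 3
d = r₁ − r₂: -1, 0, -2, 3, 0
d²: 1, 0, 4, 9, 0; Σd² = 14
ρ = 1 − 6·14/(5·24) = 1 − 84/120 = 0.300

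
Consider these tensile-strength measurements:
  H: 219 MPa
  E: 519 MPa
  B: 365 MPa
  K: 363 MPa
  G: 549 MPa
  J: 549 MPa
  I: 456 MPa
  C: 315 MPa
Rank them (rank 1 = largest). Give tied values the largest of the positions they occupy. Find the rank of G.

2

Sorted (descending): 549, 549, 519, 456, 365, 363, 315, 219
The 2 values of 549 occupy positions 1–2 → each gets rank 2.
G has value 549 MPa → rank 2.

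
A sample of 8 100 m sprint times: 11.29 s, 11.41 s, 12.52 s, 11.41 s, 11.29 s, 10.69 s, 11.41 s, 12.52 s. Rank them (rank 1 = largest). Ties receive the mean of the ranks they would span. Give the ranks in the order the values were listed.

Sorted (descending): 12.52, 12.52, 11.41, 11.41, 11.41, 11.29, 11.29, 10.69
The 2 values of 12.52 occupy positions 1–2 → average rank (1+2)/2 = 1.5.
The 3 values of 11.41 occupy positions 3–5 → average rank 4.
The 2 values of 11.29 occupy positions 6–7 → average rank (6+7)/2 = 6.5.

6.5, 4, 1.5, 4, 6.5, 8, 4, 1.5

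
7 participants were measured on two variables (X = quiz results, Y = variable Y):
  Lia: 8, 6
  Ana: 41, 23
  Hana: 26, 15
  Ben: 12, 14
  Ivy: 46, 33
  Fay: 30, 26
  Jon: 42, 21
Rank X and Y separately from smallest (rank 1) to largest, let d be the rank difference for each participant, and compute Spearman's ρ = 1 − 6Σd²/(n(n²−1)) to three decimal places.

0.857

Ranks of variable 1: 1, 5, 3, 2, 7, 4, 6
Ranks of variable 2: 1, 5, 3, 2, 7, 6, 4
d = r₁ − r₂: 0, 0, 0, 0, 0, -2, 2
d²: 0, 0, 0, 0, 0, 4, 4; Σd² = 8
ρ = 1 − 6·8/(7·48) = 1 − 48/336 = 0.857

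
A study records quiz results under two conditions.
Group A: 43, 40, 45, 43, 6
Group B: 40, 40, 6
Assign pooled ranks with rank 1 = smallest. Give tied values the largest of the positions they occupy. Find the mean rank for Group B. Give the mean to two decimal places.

4.00

Sorted (ascending): 6, 6, 40, 40, 40, 43, 43, 45
The 2 values of 6 occupy positions 1–2 → each gets rank 2.
The 3 values of 40 occupy positions 3–5 → each gets rank 5.
The 2 values of 43 occupy positions 6–7 → each gets rank 7.
Group B values → pooled ranks: 40→5, 40→5, 6→2
Mean rank = (5 + 5 + 2) / 3 = 4.00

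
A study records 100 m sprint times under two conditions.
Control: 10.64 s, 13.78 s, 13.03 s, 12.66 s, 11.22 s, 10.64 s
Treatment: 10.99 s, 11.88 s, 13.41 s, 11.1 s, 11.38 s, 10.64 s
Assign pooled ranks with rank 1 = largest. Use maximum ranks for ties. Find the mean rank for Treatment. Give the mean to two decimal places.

7.00

Sorted (descending): 13.78, 13.41, 13.03, 12.66, 11.88, 11.38, 11.22, 11.1, 10.99, 10.64, 10.64, 10.64
The 3 values of 10.64 occupy positions 10–12 → each gets rank 12.
Treatment values → pooled ranks: 10.99→9, 11.88→5, 13.41→2, 11.1→8, 11.38→6, 10.64→12
Mean rank = (9 + 5 + 2 + 8 + 6 + 12) / 6 = 7.00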